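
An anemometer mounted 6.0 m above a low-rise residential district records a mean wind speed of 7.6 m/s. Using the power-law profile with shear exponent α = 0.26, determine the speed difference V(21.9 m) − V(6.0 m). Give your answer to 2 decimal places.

Power law: V₂ = V₁ · (z₂/z₁)^α = 7.6 × (3.6500)^0.26 = 10.6417 m/s
ΔV = 10.6417 − 7.6 = 3.0417 m/s

3.04 m/s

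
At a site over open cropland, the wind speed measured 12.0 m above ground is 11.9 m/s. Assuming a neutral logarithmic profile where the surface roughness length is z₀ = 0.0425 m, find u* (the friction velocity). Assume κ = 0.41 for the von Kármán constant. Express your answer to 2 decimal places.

u* ≈ 0.86 m/s

Log law: V(z) = (u*/κ) · ln(z/z₀) ⇒ u* = κ · V / ln(z/z₀)
u* = 0.41 × 11.9 / ln(12.0/0.0425) = 0.41 × 11.9 / 5.6432
   = 4.8790 / 5.6432 = 0.8646 m/s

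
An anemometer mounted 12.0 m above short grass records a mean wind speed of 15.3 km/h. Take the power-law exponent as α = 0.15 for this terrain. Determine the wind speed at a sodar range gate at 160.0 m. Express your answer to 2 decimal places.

22.56 km/h

Power-law profile: V₂ = V₁ · (z₂/z₁)^α
V₂ = 15.3 × (160.0/12.0)^0.15 = 15.3 × (13.3333)^0.15
    = 15.3 × 1.4748 = 22.5648 km/h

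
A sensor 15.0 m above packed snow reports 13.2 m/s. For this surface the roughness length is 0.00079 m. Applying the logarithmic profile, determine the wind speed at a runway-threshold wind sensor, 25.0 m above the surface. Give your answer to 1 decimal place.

Log law: V(z) ∝ ln(z/z₀), so V₂/V₁ = ln(z₂/z₀) / ln(z₁/z₀).
ln(25.0/0.00079) = 10.3624, ln(15.0/0.00079) = 9.8515
V₂ = 13.2 × 10.3624/9.8515 = 13.2 × 1.0519 = 13.8845 m/s

13.9 m/s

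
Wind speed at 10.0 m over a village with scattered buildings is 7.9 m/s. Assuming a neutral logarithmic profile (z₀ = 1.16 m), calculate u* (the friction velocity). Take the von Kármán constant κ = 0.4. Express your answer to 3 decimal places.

Log law: V(z) = (u*/κ) · ln(z/z₀) ⇒ u* = κ · V / ln(z/z₀)
u* = 0.4 × 7.9 / ln(10.0/1.16) = 0.4 × 7.9 / 2.1542
   = 3.1600 / 2.1542 = 1.4669 m/s

u* ≈ 1.467 m/s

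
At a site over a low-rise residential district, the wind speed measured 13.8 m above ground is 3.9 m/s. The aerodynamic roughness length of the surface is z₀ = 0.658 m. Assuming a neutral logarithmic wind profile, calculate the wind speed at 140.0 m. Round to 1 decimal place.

6.9 m/s

Log law: V(z) ∝ ln(z/z₀), so V₂/V₁ = ln(z₂/z₀) / ln(z₁/z₀).
ln(140.0/0.658) = 5.3602, ln(13.8/0.658) = 3.0432
V₂ = 3.9 × 5.3602/3.0432 = 3.9 × 1.7614 = 6.8693 m/s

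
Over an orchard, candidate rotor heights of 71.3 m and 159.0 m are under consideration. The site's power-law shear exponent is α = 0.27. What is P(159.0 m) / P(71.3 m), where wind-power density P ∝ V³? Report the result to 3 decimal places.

1.915

Speed ratio: V_B/V_A = (z_B/z_A)^α = (159.0/71.3)^0.27 = (2.2300)^0.27 = 1.24178
Power-density ratio: P_B/P_A = (V_B/V_A)³ = (1.24178)³ = 1.91483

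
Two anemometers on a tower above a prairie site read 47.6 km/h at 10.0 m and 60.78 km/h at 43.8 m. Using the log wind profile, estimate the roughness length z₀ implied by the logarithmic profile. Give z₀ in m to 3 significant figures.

Log law: V(z) ∝ ln(z/z₀). With r = V₁/V₂ = 47.6/60.78 = 0.78315,
r · ln(z₂/z₀) = ln(z₁/z₀) ⇒ ln z₀ = (ln z₁ − r·ln z₂)/(1 − r)
ln z₀ = (2.30259 − 0.78315×3.77963) / 0.21685 = -3.0318
z₀ = exp(-3.0318) = 0.04823 m

z₀ ≈ 0.0482 m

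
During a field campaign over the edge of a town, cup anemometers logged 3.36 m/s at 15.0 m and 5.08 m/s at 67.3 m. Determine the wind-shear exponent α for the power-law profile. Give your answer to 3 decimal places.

Power law: V₂/V₁ = (z₂/z₁)^α ⇒ α = ln(V₂/V₁) / ln(z₂/z₁)
α = ln(5.08/3.36) / ln(67.3/15.0) = ln(1.5119) / ln(4.4867)
  = 0.41337 / 1.50111 = 0.27538

α ≈ 0.275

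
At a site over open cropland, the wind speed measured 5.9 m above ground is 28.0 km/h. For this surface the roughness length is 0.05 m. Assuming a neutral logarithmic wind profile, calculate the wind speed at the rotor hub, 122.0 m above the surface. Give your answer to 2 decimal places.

Log law: V(z) ∝ ln(z/z₀), so V₂/V₁ = ln(z₂/z₀) / ln(z₁/z₀).
ln(122.0/0.05) = 7.7998, ln(5.9/0.05) = 4.7707
V₂ = 28.0 × 7.7998/4.7707 = 28.0 × 1.6349 = 45.7781 km/h

45.78 km/h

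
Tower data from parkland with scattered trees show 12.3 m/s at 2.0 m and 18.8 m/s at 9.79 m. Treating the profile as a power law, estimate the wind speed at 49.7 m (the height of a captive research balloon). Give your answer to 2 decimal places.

29.02 m/s

First find α: α = ln(V₂/V₁)/ln(z₂/z₁) = ln(18.8/12.3)/ln(9.79/2.0) = 0.42426/1.58821 = 0.2671
Extrapolate from 9.79 m to 49.7 m: V₃ = 18.8 × (49.7/9.79)^0.2671 = 18.8 × 1.5434 = 29.0160 m/s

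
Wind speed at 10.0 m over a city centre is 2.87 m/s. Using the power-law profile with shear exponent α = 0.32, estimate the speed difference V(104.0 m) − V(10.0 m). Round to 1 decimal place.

Power law: V₂ = V₁ · (z₂/z₁)^α = 2.87 × (10.4000)^0.32 = 6.0720 m/s
ΔV = 6.0720 − 2.87 = 3.2020 m/s

3.2 m/s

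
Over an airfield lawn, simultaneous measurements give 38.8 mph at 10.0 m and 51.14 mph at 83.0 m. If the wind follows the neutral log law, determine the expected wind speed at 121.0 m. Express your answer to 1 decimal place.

Log law: V ∝ ln(z/z₀). From the pair, with r = V₁/V₂ = 0.75870,
ln z₀ = (ln z₁ − r·ln z₂)/(1 − r) = (2.3026 − 0.75870×4.4188)/0.24130 = -4.3514 → z₀ = 0.01289 m
V₃ = V₁ · ln(z₃/z₀)/ln(z₁/z₀) = 38.8 × 9.1472/6.6540 = 53.3380 mph

53.3 mph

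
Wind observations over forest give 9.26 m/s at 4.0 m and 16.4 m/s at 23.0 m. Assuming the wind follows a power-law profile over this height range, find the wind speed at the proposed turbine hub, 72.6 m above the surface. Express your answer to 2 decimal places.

First find α: α = ln(V₂/V₁)/ln(z₂/z₁) = ln(16.4/9.26)/ln(23.0/4.0) = 0.57158/1.74920 = 0.3268
Extrapolate from 23.0 m to 72.6 m: V₃ = 16.4 × (72.6/23.0)^0.3268 = 16.4 × 1.4559 = 23.8763 m/s

23.88 m/s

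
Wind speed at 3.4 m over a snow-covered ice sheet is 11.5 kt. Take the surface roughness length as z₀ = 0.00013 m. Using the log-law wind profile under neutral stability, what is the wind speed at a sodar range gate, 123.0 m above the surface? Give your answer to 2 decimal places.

15.56 kt

Log law: V(z) ∝ ln(z/z₀), so V₂/V₁ = ln(z₂/z₀) / ln(z₁/z₀).
ln(123.0/0.00013) = 13.7602, ln(3.4/0.00013) = 10.1718
V₂ = 11.5 × 13.7602/10.1718 = 11.5 × 1.3528 = 15.5570 kt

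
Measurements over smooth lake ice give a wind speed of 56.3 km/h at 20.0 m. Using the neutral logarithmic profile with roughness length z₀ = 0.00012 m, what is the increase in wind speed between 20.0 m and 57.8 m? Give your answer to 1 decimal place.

5.0 km/h

Log law: V₂ = V₁ · ln(z₂/z₀)/ln(z₁/z₀) = 56.3 × 13.0850/12.0238 = 61.2692 km/h
ΔV = 61.2692 − 56.3 = 4.9692 km/h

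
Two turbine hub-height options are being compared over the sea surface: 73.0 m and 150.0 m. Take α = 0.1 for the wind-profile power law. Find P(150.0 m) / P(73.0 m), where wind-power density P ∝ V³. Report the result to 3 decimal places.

Speed ratio: V_B/V_A = (z_B/z_A)^α = (150.0/73.0)^0.1 = (2.0548)^0.1 = 1.07467
Power-density ratio: P_B/P_A = (V_B/V_A)³ = (1.07467)³ = 1.24117

1.241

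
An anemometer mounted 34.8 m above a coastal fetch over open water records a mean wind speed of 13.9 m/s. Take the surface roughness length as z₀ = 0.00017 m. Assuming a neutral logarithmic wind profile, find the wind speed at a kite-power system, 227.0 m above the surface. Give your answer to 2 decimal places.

Log law: V(z) ∝ ln(z/z₀), so V₂/V₁ = ln(z₂/z₀) / ln(z₁/z₀).
ln(227.0/0.00017) = 14.1047, ln(34.8/0.00017) = 12.2293
V₂ = 13.9 × 14.1047/12.2293 = 13.9 × 1.1533 = 16.0315 m/s

16.03 m/s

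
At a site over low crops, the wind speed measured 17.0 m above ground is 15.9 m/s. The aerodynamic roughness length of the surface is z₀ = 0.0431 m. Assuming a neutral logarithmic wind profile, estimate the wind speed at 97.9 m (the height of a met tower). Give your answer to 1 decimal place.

20.6 m/s

Log law: V(z) ∝ ln(z/z₀), so V₂/V₁ = ln(z₂/z₀) / ln(z₁/z₀).
ln(97.9/0.0431) = 7.7282, ln(17.0/0.0431) = 5.9774
V₂ = 15.9 × 7.7282/5.9774 = 15.9 × 1.2929 = 20.5569 m/s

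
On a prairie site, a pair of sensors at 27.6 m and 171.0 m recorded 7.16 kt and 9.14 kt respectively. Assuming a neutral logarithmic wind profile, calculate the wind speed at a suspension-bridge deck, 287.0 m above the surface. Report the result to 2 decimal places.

9.70 kt

Log law: V ∝ ln(z/z₀). From the pair, with r = V₁/V₂ = 0.78337,
ln z₀ = (ln z₁ − r·ln z₂)/(1 − r) = (3.3178 − 0.78337×5.1417)/0.21663 = -3.2775 → z₀ = 0.03772 m
V₃ = V₁ · ln(z₃/z₀)/ln(z₁/z₀) = 7.16 × 8.9370/6.5953 = 9.7022 kt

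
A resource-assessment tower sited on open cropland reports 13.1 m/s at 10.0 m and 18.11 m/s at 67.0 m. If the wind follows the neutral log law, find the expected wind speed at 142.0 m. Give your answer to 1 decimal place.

20.1 m/s

Log law: V ∝ ln(z/z₀). From the pair, with r = V₁/V₂ = 0.72336,
ln z₀ = (ln z₁ − r·ln z₂)/(1 − r) = (2.3026 − 0.72336×4.2047)/0.27664 = -2.6710 → z₀ = 0.06918 m
V₃ = V₁ · ln(z₃/z₀)/ln(z₁/z₀) = 13.1 × 7.6268/4.9736 = 20.0884 m/s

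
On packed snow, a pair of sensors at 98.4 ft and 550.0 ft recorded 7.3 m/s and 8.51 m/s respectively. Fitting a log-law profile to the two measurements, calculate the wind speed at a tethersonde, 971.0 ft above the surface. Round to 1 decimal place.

8.9 m/s

Log law: V ∝ ln(z/z₀). From the pair, with r = V₁/V₂ = 0.85781,
ln z₀ = (ln z₁ − r·ln z₂)/(1 − r) = (4.5890 − 0.85781×6.3099)/0.14219 = -5.7931 → z₀ = 0.003048 ft
V₃ = V₁ · ln(z₃/z₀)/ln(z₁/z₀) = 7.3 × 12.6714/10.3822 = 8.9097 m/s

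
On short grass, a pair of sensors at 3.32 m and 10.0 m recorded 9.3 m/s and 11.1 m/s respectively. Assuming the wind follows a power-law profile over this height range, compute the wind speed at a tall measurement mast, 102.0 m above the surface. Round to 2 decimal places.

First find α: α = ln(V₂/V₁)/ln(z₂/z₁) = ln(11.1/9.3)/ln(10.0/3.32) = 0.17693/1.10262 = 0.1605
Extrapolate from 10.0 m to 102.0 m: V₃ = 11.1 × (102.0/10.0)^0.1605 = 11.1 × 1.4516 = 16.1126 m/s

16.11 m/s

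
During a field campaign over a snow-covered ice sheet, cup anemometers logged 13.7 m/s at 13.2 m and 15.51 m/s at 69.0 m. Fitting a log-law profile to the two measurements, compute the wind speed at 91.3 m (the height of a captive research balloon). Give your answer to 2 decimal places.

15.82 m/s

Log law: V ∝ ln(z/z₀). From the pair, with r = V₁/V₂ = 0.88330,
ln z₀ = (ln z₁ − r·ln z₂)/(1 − r) = (2.5802 − 0.88330×4.2341)/0.11670 = -9.9382 → z₀ = 0.00004830 m
V₃ = V₁ · ln(z₃/z₀)/ln(z₁/z₀) = 13.7 × 14.4523/12.5184 = 15.8165 m/s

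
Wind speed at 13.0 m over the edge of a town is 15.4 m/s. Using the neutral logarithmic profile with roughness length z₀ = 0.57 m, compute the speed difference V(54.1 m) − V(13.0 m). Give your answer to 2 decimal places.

7.02 m/s

Log law: V₂ = V₁ · ln(z₂/z₀)/ln(z₁/z₀) = 15.4 × 4.5530/3.1271 = 22.4221 m/s
ΔV = 22.4221 − 15.4 = 7.0221 m/s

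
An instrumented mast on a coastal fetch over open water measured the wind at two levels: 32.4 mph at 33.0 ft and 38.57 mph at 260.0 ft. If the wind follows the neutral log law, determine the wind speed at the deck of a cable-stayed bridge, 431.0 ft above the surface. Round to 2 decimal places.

Log law: V ∝ ln(z/z₀). From the pair, with r = V₁/V₂ = 0.84003,
ln z₀ = (ln z₁ − r·ln z₂)/(1 − r) = (3.4965 − 0.84003×5.5607)/0.15997 = -7.3429 → z₀ = 0.0006472 ft
V₃ = V₁ · ln(z₃/z₀)/ln(z₁/z₀) = 32.4 × 13.4090/10.8394 = 40.0808 mph

40.08 mph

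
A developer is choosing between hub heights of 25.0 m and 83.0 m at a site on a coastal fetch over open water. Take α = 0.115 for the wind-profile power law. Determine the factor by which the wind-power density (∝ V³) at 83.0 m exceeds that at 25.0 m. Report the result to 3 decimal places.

1.513

Speed ratio: V_B/V_A = (z_B/z_A)^α = (83.0/25.0)^0.115 = (3.3200)^0.115 = 1.14797
Power-density ratio: P_B/P_A = (V_B/V_A)³ = (1.14797)³ = 1.51284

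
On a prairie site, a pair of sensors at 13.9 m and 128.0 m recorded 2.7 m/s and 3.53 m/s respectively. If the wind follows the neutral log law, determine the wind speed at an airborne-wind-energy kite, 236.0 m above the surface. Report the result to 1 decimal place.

3.8 m/s

Log law: V ∝ ln(z/z₀). From the pair, with r = V₁/V₂ = 0.76487,
ln z₀ = (ln z₁ − r·ln z₂)/(1 − r) = (2.6319 − 0.76487×4.8520)/0.23513 = -4.5903 → z₀ = 0.01015 m
V₃ = V₁ · ln(z₃/z₀)/ln(z₁/z₀) = 2.7 × 10.0541/7.2221 = 3.7587 m/s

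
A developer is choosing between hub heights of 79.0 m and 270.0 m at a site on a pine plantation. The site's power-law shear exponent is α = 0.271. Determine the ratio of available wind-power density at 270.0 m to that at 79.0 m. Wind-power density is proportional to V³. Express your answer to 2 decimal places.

2.72

Speed ratio: V_B/V_A = (z_B/z_A)^α = (270.0/79.0)^0.271 = (3.4177)^0.271 = 1.39522
Power-density ratio: P_B/P_A = (V_B/V_A)³ = (1.39522)³ = 2.71599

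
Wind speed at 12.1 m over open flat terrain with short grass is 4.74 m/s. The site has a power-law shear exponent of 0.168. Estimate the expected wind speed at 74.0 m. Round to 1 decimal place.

Power-law profile: V₂ = V₁ · (z₂/z₁)^α
V₂ = 4.74 × (74.0/12.1)^0.168 = 4.74 × (6.1157)^0.168
    = 4.74 × 1.3556 = 6.4254 m/s

6.4 m/s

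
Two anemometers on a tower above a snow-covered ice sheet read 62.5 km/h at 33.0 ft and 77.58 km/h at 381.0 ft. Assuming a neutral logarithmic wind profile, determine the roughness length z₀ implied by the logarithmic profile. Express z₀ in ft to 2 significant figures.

Log law: V(z) ∝ ln(z/z₀). With r = V₁/V₂ = 62.5/77.58 = 0.80562,
r · ln(z₂/z₀) = ln(z₁/z₀) ⇒ ln z₀ = (ln z₁ − r·ln z₂)/(1 − r)
ln z₀ = (3.49651 − 0.80562×5.94280) / 0.19438 = -6.6423
z₀ = exp(-6.6423) = 0.001304 ft

z₀ ≈ 0.0013 ft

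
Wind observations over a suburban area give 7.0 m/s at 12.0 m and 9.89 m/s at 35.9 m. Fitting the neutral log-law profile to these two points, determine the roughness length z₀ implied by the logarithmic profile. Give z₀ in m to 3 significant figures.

z₀ ≈ 0.844 m

Log law: V(z) ∝ ln(z/z₀). With r = V₁/V₂ = 7.0/9.89 = 0.70779,
r · ln(z₂/z₀) = ln(z₁/z₀) ⇒ ln z₀ = (ln z₁ − r·ln z₂)/(1 − r)
ln z₀ = (2.48491 − 0.70779×3.58074) / 0.29221 = -0.1694
z₀ = exp(-0.1694) = 0.8442 m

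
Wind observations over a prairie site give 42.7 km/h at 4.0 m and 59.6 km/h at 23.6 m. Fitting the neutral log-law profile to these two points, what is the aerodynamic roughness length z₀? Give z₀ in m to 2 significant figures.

z₀ ≈ 0.045 m

Log law: V(z) ∝ ln(z/z₀). With r = V₁/V₂ = 42.7/59.6 = 0.71644,
r · ln(z₂/z₀) = ln(z₁/z₀) ⇒ ln z₀ = (ln z₁ − r·ln z₂)/(1 − r)
ln z₀ = (1.38629 − 0.71644×3.16125) / 0.28356 = -3.0983
z₀ = exp(-3.0983) = 0.04512 m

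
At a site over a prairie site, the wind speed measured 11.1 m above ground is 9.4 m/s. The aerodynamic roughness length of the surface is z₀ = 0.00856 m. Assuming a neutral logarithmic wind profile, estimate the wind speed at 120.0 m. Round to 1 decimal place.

Log law: V(z) ∝ ln(z/z₀), so V₂/V₁ = ln(z₂/z₀) / ln(z₁/z₀).
ln(120.0/0.00856) = 9.5481, ln(11.1/0.00856) = 7.1676
V₂ = 9.4 × 9.5481/7.1676 = 9.4 × 1.3321 = 12.5220 m/s

12.5 m/s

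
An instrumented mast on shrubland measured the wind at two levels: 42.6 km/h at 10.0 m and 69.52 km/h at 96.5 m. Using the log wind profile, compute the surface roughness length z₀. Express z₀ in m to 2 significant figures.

Log law: V(z) ∝ ln(z/z₀). With r = V₁/V₂ = 42.6/69.52 = 0.61277,
r · ln(z₂/z₀) = ln(z₁/z₀) ⇒ ln z₀ = (ln z₁ − r·ln z₂)/(1 − r)
ln z₀ = (2.30259 − 0.61277×4.56954) / 0.38723 = -1.2848
z₀ = exp(-1.2848) = 0.2767 m

z₀ ≈ 0.28 m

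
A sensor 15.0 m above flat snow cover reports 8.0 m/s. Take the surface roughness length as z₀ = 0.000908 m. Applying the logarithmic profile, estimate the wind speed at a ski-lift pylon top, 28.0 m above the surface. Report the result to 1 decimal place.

8.5 m/s

Log law: V(z) ∝ ln(z/z₀), so V₂/V₁ = ln(z₂/z₀) / ln(z₁/z₀).
ln(28.0/0.000908) = 10.3365, ln(15.0/0.000908) = 9.7123
V₂ = 8.0 × 10.3365/9.7123 = 8.0 × 1.0643 = 8.5141 m/s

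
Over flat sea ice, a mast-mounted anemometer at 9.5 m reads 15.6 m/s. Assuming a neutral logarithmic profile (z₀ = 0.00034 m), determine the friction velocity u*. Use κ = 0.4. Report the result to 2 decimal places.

Log law: V(z) = (u*/κ) · ln(z/z₀) ⇒ u* = κ · V / ln(z/z₀)
u* = 0.4 × 15.6 / ln(9.5/0.00034) = 0.4 × 15.6 / 10.2379
   = 6.2400 / 10.2379 = 0.6095 m/s

u* ≈ 0.61 m/s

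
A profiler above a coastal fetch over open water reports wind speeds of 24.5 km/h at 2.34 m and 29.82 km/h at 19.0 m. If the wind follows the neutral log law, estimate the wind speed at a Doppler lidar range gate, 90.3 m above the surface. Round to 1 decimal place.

Log law: V ∝ ln(z/z₀). From the pair, with r = V₁/V₂ = 0.82160,
ln z₀ = (ln z₁ − r·ln z₂)/(1 − r) = (0.8502 − 0.82160×2.9444)/0.17840 = -8.7946 → z₀ = 0.0001515 m
V₃ = V₁ · ln(z₃/z₀)/ln(z₁/z₀) = 24.5 × 13.2977/9.6447 = 33.7795 km/h

33.8 km/h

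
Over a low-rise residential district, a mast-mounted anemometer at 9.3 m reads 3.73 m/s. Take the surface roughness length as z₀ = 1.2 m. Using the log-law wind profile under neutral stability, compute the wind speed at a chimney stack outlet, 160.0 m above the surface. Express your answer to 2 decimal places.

Log law: V(z) ∝ ln(z/z₀), so V₂/V₁ = ln(z₂/z₀) / ln(z₁/z₀).
ln(160.0/1.2) = 4.8929, ln(9.3/1.2) = 2.0477
V₂ = 3.73 × 4.8929/2.0477 = 3.73 × 2.3894 = 8.9126 m/s

8.91 m/s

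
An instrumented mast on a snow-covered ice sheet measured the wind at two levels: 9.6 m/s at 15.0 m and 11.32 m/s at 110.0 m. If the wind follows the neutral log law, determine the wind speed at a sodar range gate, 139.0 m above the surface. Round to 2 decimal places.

11.52 m/s

Log law: V ∝ ln(z/z₀). From the pair, with r = V₁/V₂ = 0.84806,
ln z₀ = (ln z₁ − r·ln z₂)/(1 − r) = (2.7081 − 0.84806×4.7005)/0.15194 = -8.4125 → z₀ = 0.0002221 m
V₃ = V₁ · ln(z₃/z₀)/ln(z₁/z₀) = 9.6 × 13.3470/11.1205 = 11.5220 m/s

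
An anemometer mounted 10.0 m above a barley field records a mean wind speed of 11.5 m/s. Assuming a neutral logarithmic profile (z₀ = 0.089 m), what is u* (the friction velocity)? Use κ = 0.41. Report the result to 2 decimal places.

u* ≈ 1.00 m/s

Log law: V(z) = (u*/κ) · ln(z/z₀) ⇒ u* = κ · V / ln(z/z₀)
u* = 0.41 × 11.5 / ln(10.0/0.089) = 0.41 × 11.5 / 4.7217
   = 4.7150 / 4.7217 = 0.9986 m/s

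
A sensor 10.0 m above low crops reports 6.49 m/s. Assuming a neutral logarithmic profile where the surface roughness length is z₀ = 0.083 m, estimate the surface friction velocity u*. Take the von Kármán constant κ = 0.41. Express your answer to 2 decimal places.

Log law: V(z) = (u*/κ) · ln(z/z₀) ⇒ u* = κ · V / ln(z/z₀)
u* = 0.41 × 6.49 / ln(10.0/0.083) = 0.41 × 6.49 / 4.7915
   = 2.6609 / 4.7915 = 0.5553 m/s

u* ≈ 0.56 m/s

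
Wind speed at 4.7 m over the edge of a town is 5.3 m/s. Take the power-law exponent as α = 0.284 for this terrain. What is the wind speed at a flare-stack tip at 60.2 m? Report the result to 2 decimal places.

10.93 m/s

Power-law profile: V₂ = V₁ · (z₂/z₁)^α
V₂ = 5.3 × (60.2/4.7)^0.284 = 5.3 × (12.8085)^0.284
    = 5.3 × 2.0631 = 10.9347 m/s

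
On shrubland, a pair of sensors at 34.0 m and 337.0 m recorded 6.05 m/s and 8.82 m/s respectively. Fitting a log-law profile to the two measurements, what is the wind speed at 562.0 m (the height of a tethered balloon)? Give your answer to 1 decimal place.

Log law: V ∝ ln(z/z₀). From the pair, with r = V₁/V₂ = 0.68594,
ln z₀ = (ln z₁ − r·ln z₂)/(1 − r) = (3.5264 − 0.68594×5.8201)/0.31406 = -1.4834 → z₀ = 0.2269 m
V₃ = V₁ · ln(z₃/z₀)/ln(z₁/z₀) = 6.05 × 7.8149/5.0098 = 9.4376 m/s

9.4 m/s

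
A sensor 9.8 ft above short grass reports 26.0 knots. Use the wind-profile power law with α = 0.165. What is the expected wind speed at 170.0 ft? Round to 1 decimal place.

Power-law profile: V₂ = V₁ · (z₂/z₁)^α
V₂ = 26.0 × (170.0/9.8)^0.165 = 26.0 × (17.3469)^0.165
    = 26.0 × 1.6013 = 41.6337 knots

41.6 knots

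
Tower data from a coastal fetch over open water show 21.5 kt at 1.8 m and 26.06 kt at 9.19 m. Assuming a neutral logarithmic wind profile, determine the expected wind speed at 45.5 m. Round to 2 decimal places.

Log law: V ∝ ln(z/z₀). From the pair, with r = V₁/V₂ = 0.82502,
ln z₀ = (ln z₁ − r·ln z₂)/(1 − r) = (0.5878 − 0.82502×2.2181)/0.17498 = -7.0991 → z₀ = 0.0008259 m
V₃ = V₁ · ln(z₃/z₀)/ln(z₁/z₀) = 21.5 × 10.9168/7.6869 = 30.5340 kt

30.53 kt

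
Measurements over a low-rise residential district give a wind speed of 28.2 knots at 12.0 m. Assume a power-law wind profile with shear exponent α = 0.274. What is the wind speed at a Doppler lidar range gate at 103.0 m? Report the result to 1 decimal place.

Power-law profile: V₂ = V₁ · (z₂/z₁)^α
V₂ = 28.2 × (103.0/12.0)^0.274 = 28.2 × (8.5833)^0.274
    = 28.2 × 1.8023 = 50.8242 knots

50.8 knots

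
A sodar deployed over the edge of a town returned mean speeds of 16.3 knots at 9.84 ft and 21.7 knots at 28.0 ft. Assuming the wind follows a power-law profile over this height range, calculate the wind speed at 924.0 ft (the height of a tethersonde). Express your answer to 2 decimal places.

First find α: α = ln(V₂/V₁)/ln(z₂/z₁) = ln(21.7/16.3)/ln(28.0/9.84) = 0.28615/1.04575 = 0.2736
Extrapolate from 28.0 ft to 924.0 ft: V₃ = 21.7 × (924.0/28.0)^0.2736 = 21.7 × 2.6032 = 56.4897 knots

56.49 knots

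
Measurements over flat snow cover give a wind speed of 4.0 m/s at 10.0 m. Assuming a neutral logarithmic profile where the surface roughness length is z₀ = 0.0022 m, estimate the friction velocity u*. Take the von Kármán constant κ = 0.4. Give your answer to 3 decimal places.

Log law: V(z) = (u*/κ) · ln(z/z₀) ⇒ u* = κ · V / ln(z/z₀)
u* = 0.4 × 4.0 / ln(10.0/0.0022) = 0.4 × 4.0 / 8.4219
   = 1.6000 / 8.4219 = 0.1900 m/s

u* ≈ 0.190 m/s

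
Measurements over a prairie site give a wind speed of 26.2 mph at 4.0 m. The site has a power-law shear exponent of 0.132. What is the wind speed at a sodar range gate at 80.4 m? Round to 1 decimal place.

38.9 mph

Power-law profile: V₂ = V₁ · (z₂/z₁)^α
V₂ = 26.2 × (80.4/4.0)^0.132 = 26.2 × (20.1000)^0.132
    = 26.2 × 1.4860 = 38.9335 mph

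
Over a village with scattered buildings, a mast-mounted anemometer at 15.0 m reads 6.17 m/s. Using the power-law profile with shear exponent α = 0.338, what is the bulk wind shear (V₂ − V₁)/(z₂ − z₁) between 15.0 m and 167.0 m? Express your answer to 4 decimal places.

0.0511 m/s/m

Power law: V₂ = V₁ · (z₂/z₁)^α = 6.17 × (11.1333)^0.338 = 13.9330 m/s
ΔV/Δz = (13.9330 − 6.17)/(167.0 − 15.0) = 7.7630/152.0000 = 0.05107 m/s/m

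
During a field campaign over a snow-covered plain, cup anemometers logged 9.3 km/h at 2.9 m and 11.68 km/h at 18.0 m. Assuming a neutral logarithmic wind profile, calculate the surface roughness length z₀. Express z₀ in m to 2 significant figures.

z₀ ≈ 0.0023 m

Log law: V(z) ∝ ln(z/z₀). With r = V₁/V₂ = 9.3/11.68 = 0.79623,
r · ln(z₂/z₀) = ln(z₁/z₀) ⇒ ln z₀ = (ln z₁ − r·ln z₂)/(1 − r)
ln z₀ = (1.06471 − 0.79623×2.89037) / 0.20377 = -6.0692
z₀ = exp(-6.0692) = 0.002313 m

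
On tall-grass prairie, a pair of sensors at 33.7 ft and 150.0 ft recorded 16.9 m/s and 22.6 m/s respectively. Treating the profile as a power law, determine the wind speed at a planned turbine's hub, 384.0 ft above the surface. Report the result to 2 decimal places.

27.14 m/s

First find α: α = ln(V₂/V₁)/ln(z₂/z₁) = ln(22.6/16.9)/ln(150.0/33.7) = 0.29064/1.49314 = 0.1946
Extrapolate from 150.0 ft to 384.0 ft: V₃ = 22.6 × (384.0/150.0)^0.1946 = 22.6 × 1.2008 = 27.1376 m/s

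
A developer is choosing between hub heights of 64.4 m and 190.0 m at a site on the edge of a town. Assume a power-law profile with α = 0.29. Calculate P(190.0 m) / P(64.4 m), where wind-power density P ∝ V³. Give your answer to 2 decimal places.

2.56

Speed ratio: V_B/V_A = (z_B/z_A)^α = (190.0/64.4)^0.29 = (2.9503)^0.29 = 1.36855
Power-density ratio: P_B/P_A = (V_B/V_A)³ = (1.36855)³ = 2.56321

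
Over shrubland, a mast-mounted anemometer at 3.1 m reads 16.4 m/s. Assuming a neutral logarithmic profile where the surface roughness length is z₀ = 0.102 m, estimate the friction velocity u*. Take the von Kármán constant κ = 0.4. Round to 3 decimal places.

u* ≈ 1.921 m/s

Log law: V(z) = (u*/κ) · ln(z/z₀) ⇒ u* = κ · V / ln(z/z₀)
u* = 0.4 × 16.4 / ln(3.1/0.102) = 0.4 × 16.4 / 3.4142
   = 6.5600 / 3.4142 = 1.9214 m/s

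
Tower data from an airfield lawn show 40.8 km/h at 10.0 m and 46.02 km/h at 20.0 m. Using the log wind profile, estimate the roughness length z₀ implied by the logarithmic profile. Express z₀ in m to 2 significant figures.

Log law: V(z) ∝ ln(z/z₀). With r = V₁/V₂ = 40.8/46.02 = 0.88657,
r · ln(z₂/z₀) = ln(z₁/z₀) ⇒ ln z₀ = (ln z₁ − r·ln z₂)/(1 − r)
ln z₀ = (2.30259 − 0.88657×2.99573) / 0.11343 = -3.1151
z₀ = exp(-3.1151) = 0.04437 m

z₀ ≈ 0.044 m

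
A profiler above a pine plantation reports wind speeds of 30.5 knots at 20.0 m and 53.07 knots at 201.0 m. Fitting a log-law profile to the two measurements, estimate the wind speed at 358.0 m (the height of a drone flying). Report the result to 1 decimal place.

58.7 knots

Log law: V ∝ ln(z/z₀). From the pair, with r = V₁/V₂ = 0.57471,
ln z₀ = (ln z₁ − r·ln z₂)/(1 − r) = (2.9957 − 0.57471×5.3033)/0.42529 = -0.1226 → z₀ = 0.8846 m
V₃ = V₁ · ln(z₃/z₀)/ln(z₁/z₀) = 30.5 × 6.0031/3.1183 = 58.7158 knots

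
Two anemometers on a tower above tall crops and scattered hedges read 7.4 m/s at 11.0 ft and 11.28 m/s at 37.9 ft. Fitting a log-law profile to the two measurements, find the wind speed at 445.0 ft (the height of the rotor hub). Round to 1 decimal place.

Log law: V ∝ ln(z/z₀). From the pair, with r = V₁/V₂ = 0.65603,
ln z₀ = (ln z₁ − r·ln z₂)/(1 − r) = (2.3979 − 0.65603×3.6350)/0.34397 = 0.0386 → z₀ = 1.039 ft
V₃ = V₁ · ln(z₃/z₀)/ln(z₁/z₀) = 7.4 × 6.0595/2.3593 = 19.0055 m/s

19.0 m/s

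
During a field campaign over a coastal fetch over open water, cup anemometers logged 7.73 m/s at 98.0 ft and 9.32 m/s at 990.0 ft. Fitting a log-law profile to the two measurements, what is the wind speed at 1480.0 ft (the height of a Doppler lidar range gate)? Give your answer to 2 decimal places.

9.60 m/s

Log law: V ∝ ln(z/z₀). From the pair, with r = V₁/V₂ = 0.82940,
ln z₀ = (ln z₁ − r·ln z₂)/(1 − r) = (4.5850 − 0.82940×6.8977)/0.17060 = -6.6587 → z₀ = 0.001283 ft
V₃ = V₁ · ln(z₃/z₀)/ln(z₁/z₀) = 7.73 × 13.9585/11.2437 = 9.5964 m/s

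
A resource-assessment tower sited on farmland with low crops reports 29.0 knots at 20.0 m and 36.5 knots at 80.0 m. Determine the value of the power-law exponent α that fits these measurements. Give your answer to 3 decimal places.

α ≈ 0.166

Power law: V₂/V₁ = (z₂/z₁)^α ⇒ α = ln(V₂/V₁) / ln(z₂/z₁)
α = ln(36.5/29.0) / ln(80.0/20.0) = ln(1.2586) / ln(4.0000)
  = 0.23002 / 1.38629 = 0.16592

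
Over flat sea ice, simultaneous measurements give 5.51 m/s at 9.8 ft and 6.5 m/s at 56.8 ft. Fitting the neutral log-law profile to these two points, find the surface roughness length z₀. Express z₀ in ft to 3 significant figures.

z₀ ≈ 0.000555 ft

Log law: V(z) ∝ ln(z/z₀). With r = V₁/V₂ = 5.51/6.5 = 0.84769,
r · ln(z₂/z₀) = ln(z₁/z₀) ⇒ ln z₀ = (ln z₁ − r·ln z₂)/(1 − r)
ln z₀ = (2.28238 − 0.84769×4.03954) / 0.15231 = -7.4973
z₀ = exp(-7.4973) = 0.0005546 ft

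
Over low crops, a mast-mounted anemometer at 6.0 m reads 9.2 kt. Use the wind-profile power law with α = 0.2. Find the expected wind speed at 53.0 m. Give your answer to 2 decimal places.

Power-law profile: V₂ = V₁ · (z₂/z₁)^α
V₂ = 9.2 × (53.0/6.0)^0.2 = 9.2 × (8.8333)^0.2
    = 9.2 × 1.5461 = 14.2237 kt

14.22 kt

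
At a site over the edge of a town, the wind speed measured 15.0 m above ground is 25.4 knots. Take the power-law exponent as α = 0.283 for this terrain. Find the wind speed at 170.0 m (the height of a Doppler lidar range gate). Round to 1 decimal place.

Power-law profile: V₂ = V₁ · (z₂/z₁)^α
V₂ = 25.4 × (170.0/15.0)^0.283 = 25.4 × (11.3333)^0.283
    = 25.4 × 1.9878 = 50.4913 knots

50.5 knots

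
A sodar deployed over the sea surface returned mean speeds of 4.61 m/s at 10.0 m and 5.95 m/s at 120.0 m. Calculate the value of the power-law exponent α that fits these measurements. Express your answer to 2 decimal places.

Power law: V₂/V₁ = (z₂/z₁)^α ⇒ α = ln(V₂/V₁) / ln(z₂/z₁)
α = ln(5.95/4.61) / ln(120.0/10.0) = ln(1.2907) / ln(12.0000)
  = 0.25516 / 2.48491 = 0.10269

α ≈ 0.10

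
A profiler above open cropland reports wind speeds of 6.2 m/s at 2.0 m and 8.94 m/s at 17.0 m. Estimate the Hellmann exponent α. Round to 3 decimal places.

Power law: V₂/V₁ = (z₂/z₁)^α ⇒ α = ln(V₂/V₁) / ln(z₂/z₁)
α = ln(8.94/6.2) / ln(17.0/2.0) = ln(1.4419) / ln(8.5000)
  = 0.36599 / 2.14007 = 0.17102

α ≈ 0.171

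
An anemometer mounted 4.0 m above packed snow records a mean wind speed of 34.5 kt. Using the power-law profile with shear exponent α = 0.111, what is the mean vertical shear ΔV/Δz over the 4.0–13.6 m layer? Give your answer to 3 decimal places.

0.523 kt/m

Power law: V₂ = V₁ · (z₂/z₁)^α = 34.5 × (3.4000)^0.111 = 39.5197 kt
ΔV/Δz = (39.5197 − 34.5)/(13.6 − 4.0) = 5.0197/9.6000 = 0.52288 kt/m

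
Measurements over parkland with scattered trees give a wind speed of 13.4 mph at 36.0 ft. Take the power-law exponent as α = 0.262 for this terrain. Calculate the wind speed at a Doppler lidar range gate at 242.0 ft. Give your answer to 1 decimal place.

22.1 mph

Power-law profile: V₂ = V₁ · (z₂/z₁)^α
V₂ = 13.4 × (242.0/36.0)^0.262 = 13.4 × (6.7222)^0.262
    = 13.4 × 1.6474 = 22.0756 mph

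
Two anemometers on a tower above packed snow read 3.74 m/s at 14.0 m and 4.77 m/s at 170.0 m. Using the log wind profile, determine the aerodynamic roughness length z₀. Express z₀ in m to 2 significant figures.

Log law: V(z) ∝ ln(z/z₀). With r = V₁/V₂ = 3.74/4.77 = 0.78407,
r · ln(z₂/z₀) = ln(z₁/z₀) ⇒ ln z₀ = (ln z₁ − r·ln z₂)/(1 − r)
ln z₀ = (2.63906 − 0.78407×5.13580) / 0.21593 = -6.4268
z₀ = exp(-6.4268) = 0.001618 m

z₀ ≈ 0.0016 m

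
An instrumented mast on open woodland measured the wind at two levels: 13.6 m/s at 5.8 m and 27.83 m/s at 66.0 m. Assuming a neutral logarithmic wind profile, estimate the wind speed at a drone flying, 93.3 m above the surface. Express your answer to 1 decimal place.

Log law: V ∝ ln(z/z₀). From the pair, with r = V₁/V₂ = 0.48868,
ln z₀ = (ln z₁ − r·ln z₂)/(1 − r) = (1.7579 − 0.48868×4.1897)/0.51132 = -0.5663 → z₀ = 0.5676 m
V₃ = V₁ · ln(z₃/z₀)/ln(z₁/z₀) = 13.6 × 5.1021/2.3241 = 29.8556 m/s

29.9 m/s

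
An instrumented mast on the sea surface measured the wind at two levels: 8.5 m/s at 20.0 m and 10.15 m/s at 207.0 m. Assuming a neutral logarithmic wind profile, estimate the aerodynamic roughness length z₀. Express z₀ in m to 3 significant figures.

Log law: V(z) ∝ ln(z/z₀). With r = V₁/V₂ = 8.5/10.15 = 0.83744,
r · ln(z₂/z₀) = ln(z₁/z₀) ⇒ ln z₀ = (ln z₁ − r·ln z₂)/(1 − r)
ln z₀ = (2.99573 − 0.83744×5.33272) / 0.16256 = -9.0433
z₀ = exp(-9.0433) = 0.0001182 m

z₀ ≈ 0.000118 m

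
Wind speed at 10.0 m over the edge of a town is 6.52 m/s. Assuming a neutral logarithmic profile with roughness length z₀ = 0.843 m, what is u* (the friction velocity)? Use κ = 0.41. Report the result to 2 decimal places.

u* ≈ 1.08 m/s

Log law: V(z) = (u*/κ) · ln(z/z₀) ⇒ u* = κ · V / ln(z/z₀)
u* = 0.41 × 6.52 / ln(10.0/0.843) = 0.41 × 6.52 / 2.4734
   = 2.6732 / 2.4734 = 1.0808 m/s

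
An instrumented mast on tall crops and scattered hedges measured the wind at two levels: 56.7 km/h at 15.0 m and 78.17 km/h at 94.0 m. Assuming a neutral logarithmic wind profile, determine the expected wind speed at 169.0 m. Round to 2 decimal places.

Log law: V ∝ ln(z/z₀). From the pair, with r = V₁/V₂ = 0.72534,
ln z₀ = (ln z₁ − r·ln z₂)/(1 − r) = (2.7081 − 0.72534×4.5433)/0.27466 = -2.1386 → z₀ = 0.1178 m
V₃ = V₁ · ln(z₃/z₀)/ln(z₁/z₀) = 56.7 × 7.2685/4.8467 = 85.0325 km/h

85.03 km/h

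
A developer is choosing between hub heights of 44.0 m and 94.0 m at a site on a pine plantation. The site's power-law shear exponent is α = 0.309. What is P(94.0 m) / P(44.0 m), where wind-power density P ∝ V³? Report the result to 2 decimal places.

Speed ratio: V_B/V_A = (z_B/z_A)^α = (94.0/44.0)^0.309 = (2.1364)^0.309 = 1.26436
Power-density ratio: P_B/P_A = (V_B/V_A)³ = (1.26436)³ = 2.02120

2.02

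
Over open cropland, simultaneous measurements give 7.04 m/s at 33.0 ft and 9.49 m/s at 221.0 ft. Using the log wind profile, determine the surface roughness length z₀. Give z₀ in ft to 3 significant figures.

Log law: V(z) ∝ ln(z/z₀). With r = V₁/V₂ = 7.04/9.49 = 0.74183,
r · ln(z₂/z₀) = ln(z₁/z₀) ⇒ ln z₀ = (ln z₁ − r·ln z₂)/(1 − r)
ln z₀ = (3.49651 − 0.74183×5.39816) / 0.25817 = -1.9678
z₀ = exp(-1.9678) = 0.1398 ft

z₀ ≈ 0.140 ft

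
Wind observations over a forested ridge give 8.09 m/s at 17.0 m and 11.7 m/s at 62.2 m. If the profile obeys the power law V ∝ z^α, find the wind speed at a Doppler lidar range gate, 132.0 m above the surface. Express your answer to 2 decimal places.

14.49 m/s

First find α: α = ln(V₂/V₁)/ln(z₂/z₁) = ln(11.7/8.09)/ln(62.2/17.0) = 0.36896/1.29714 = 0.2844
Extrapolate from 62.2 m to 132.0 m: V₃ = 11.7 × (132.0/62.2)^0.2844 = 11.7 × 1.2387 = 14.4923 m/s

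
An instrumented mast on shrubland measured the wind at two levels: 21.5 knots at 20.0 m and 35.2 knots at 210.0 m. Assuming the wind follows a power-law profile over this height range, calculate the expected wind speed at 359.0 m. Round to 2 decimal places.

39.39 knots

First find α: α = ln(V₂/V₁)/ln(z₂/z₁) = ln(35.2/21.5)/ln(210.0/20.0) = 0.49299/2.35138 = 0.2097
Extrapolate from 210.0 m to 359.0 m: V₃ = 35.2 × (359.0/210.0)^0.2097 = 35.2 × 1.1190 = 39.3883 knots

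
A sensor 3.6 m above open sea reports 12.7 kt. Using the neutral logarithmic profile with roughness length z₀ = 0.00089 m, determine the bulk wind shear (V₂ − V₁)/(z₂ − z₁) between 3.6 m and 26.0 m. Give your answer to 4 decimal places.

0.1350 kt/m

Log law: V₂ = V₁ · ln(z₂/z₀)/ln(z₁/z₀) = 12.7 × 10.2824/8.3052 = 15.7234 kt
ΔV/Δz = (15.7234 − 12.7)/(26.0 − 3.6) = 3.0234/22.4000 = 0.13497 kt/m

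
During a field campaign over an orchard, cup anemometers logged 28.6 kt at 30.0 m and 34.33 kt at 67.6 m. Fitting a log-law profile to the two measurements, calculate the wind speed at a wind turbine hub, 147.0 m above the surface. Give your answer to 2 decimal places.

Log law: V ∝ ln(z/z₀). From the pair, with r = V₁/V₂ = 0.83309,
ln z₀ = (ln z₁ − r·ln z₂)/(1 − r) = (3.4012 − 0.83309×4.2136)/0.16691 = -0.6538 → z₀ = 0.5201 m
V₃ = V₁ · ln(z₃/z₀)/ln(z₁/z₀) = 28.6 × 5.6442/4.0550 = 39.8090 kt

39.81 kt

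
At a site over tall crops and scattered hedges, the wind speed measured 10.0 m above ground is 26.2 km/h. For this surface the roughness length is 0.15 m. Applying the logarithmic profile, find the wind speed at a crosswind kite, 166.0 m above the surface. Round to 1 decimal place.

43.7 km/h

Log law: V(z) ∝ ln(z/z₀), so V₂/V₁ = ln(z₂/z₀) / ln(z₁/z₀).
ln(166.0/0.15) = 7.0091, ln(10.0/0.15) = 4.1997
V₂ = 26.2 × 7.0091/4.1997 = 26.2 × 1.6690 = 43.7266 km/h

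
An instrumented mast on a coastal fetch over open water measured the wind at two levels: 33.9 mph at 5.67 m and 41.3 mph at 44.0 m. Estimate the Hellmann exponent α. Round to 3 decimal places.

α ≈ 0.096

Power law: V₂/V₁ = (z₂/z₁)^α ⇒ α = ln(V₂/V₁) / ln(z₂/z₁)
α = ln(41.3/33.9) / ln(44.0/5.67) = ln(1.2183) / ln(7.7601)
  = 0.19745 / 2.04900 = 0.09636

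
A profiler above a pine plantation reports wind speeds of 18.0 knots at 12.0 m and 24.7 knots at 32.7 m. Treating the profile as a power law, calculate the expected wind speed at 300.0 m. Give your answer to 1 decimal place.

First find α: α = ln(V₂/V₁)/ln(z₂/z₁) = ln(24.7/18.0)/ln(32.7/12.0) = 0.31643/1.00247 = 0.3157
Extrapolate from 32.7 m to 300.0 m: V₃ = 24.7 × (300.0/32.7)^0.3157 = 24.7 × 2.0130 = 49.7205 knots

49.7 knots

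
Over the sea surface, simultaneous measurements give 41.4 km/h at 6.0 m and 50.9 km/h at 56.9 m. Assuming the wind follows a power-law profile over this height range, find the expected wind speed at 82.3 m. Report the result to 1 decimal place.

52.7 km/h

First find α: α = ln(V₂/V₁)/ln(z₂/z₁) = ln(50.9/41.4)/ln(56.9/6.0) = 0.20658/2.24954 = 0.0918
Extrapolate from 56.9 m to 82.3 m: V₃ = 50.9 × (82.3/56.9)^0.0918 = 50.9 × 1.0345 = 52.6547 km/h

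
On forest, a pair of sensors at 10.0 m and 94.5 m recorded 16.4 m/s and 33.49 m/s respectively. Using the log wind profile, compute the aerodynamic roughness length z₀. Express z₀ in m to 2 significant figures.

Log law: V(z) ∝ ln(z/z₀). With r = V₁/V₂ = 16.4/33.49 = 0.48970,
r · ln(z₂/z₀) = ln(z₁/z₀) ⇒ ln z₀ = (ln z₁ − r·ln z₂)/(1 − r)
ln z₀ = (2.30259 − 0.48970×4.54860) / 0.51030 = 0.1473
z₀ = exp(0.1473) = 1.159 m

z₀ ≈ 1.2 m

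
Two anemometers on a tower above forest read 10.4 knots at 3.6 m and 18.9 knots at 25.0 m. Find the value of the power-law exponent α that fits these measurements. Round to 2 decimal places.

α ≈ 0.31

Power law: V₂/V₁ = (z₂/z₁)^α ⇒ α = ln(V₂/V₁) / ln(z₂/z₁)
α = ln(18.9/10.4) / ln(25.0/3.6) = ln(1.8173) / ln(6.9444)
  = 0.59736 / 1.93794 = 0.30824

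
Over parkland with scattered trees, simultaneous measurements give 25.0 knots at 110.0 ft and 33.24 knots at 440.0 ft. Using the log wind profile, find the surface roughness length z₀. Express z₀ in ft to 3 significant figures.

Log law: V(z) ∝ ln(z/z₀). With r = V₁/V₂ = 25.0/33.24 = 0.75211,
r · ln(z₂/z₀) = ln(z₁/z₀) ⇒ ln z₀ = (ln z₁ − r·ln z₂)/(1 − r)
ln z₀ = (4.70048 − 0.75211×6.08677) / 0.24789 = 0.4945
z₀ = exp(0.4945) = 1.640 ft

z₀ ≈ 1.64 ft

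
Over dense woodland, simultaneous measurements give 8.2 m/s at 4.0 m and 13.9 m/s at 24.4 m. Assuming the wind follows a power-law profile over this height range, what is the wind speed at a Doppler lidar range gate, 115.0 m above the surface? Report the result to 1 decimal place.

21.9 m/s

First find α: α = ln(V₂/V₁)/ln(z₂/z₁) = ln(13.9/8.2)/ln(24.4/4.0) = 0.52775/1.80829 = 0.2919
Extrapolate from 24.4 m to 115.0 m: V₃ = 13.9 × (115.0/24.4)^0.2919 = 13.9 × 1.5722 = 21.8535 m/s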